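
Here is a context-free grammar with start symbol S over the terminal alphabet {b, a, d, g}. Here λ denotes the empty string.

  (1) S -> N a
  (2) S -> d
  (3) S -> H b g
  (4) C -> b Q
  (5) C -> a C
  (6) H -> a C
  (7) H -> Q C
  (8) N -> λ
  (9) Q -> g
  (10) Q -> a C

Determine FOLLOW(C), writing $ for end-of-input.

{a, b}

FIRST(C) = {a, b}
FIRST(N) = {λ}
FIRST(Q) = {a, g}
FIRST(H) = {a, g}  (via Q C)
FIRST(S) = {a, d, g}  (via N a, H b g)
FOLLOW(S) includes $ since S is the start symbol.
FOLLOW(S): S appears on no right-hand side. Thus FOLLOW(S) = {$}.
FOLLOW(H): in S->H b g, H is followed by b g with FIRST {b}. Thus FOLLOW(H) = {b}.
FOLLOW(N): in S->N a, N is followed by a with FIRST {a}. Thus FOLLOW(N) = {a}.
FOLLOW(C): in C->a C, the suffix after C is empty (adds nothing new); in H->a C, the suffix after C is empty, so FOLLOW(C) ⊇ FOLLOW(H) = {b}; in H->Q C, the suffix after C is empty, so FOLLOW(C) ⊇ FOLLOW(H) = {b}; in Q->a C, the suffix after C is empty, so FOLLOW(C) ⊇ FOLLOW(Q) = {a, b}. Thus FOLLOW(C) = {a, b}.
FOLLOW(Q): in C->b Q, the suffix after Q is empty, so FOLLOW(Q) ⊇ FOLLOW(C) = {a, b}; in H->Q C, Q is followed by C with FIRST {a, b}. Thus FOLLOW(Q) = {a, b}.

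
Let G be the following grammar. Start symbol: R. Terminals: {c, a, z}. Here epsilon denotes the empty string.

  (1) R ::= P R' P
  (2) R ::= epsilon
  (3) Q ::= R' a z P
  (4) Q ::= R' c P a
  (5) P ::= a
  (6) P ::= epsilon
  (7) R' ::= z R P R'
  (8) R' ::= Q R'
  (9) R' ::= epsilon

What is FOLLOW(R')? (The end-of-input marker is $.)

FIRST(P) = {epsilon, a}
FIRST(R) = {epsilon, a, c, z}  (via P R' P)
FIRST(Q) = {a, c, z}  (via R' a z P, R' c P a)
FIRST(R') = {epsilon, a, c, z}  (via Q R')
FOLLOW(R) includes $ since R is the start symbol.
FOLLOW(R): in R'::=z R P R', R is followed by P R' with FIRST {epsilon, a, c, z}; in R'::=z R P R', the suffix after R is nullable, so FOLLOW(R) ⊇ FOLLOW(R') = {$, a, c, z}. Thus FOLLOW(R) = {$, a, c, z}.
FOLLOW(R'): in R::=P R' P, R' is followed by P with FIRST {epsilon, a}; in R::=P R' P, the suffix after R' is nullable, so FOLLOW(R') ⊇ FOLLOW(R) = {$, a, c, z}; in Q::=R' a z P, R' is followed by a z P with FIRST {a}; in Q::=R' c P a, R' is followed by c P a with FIRST {c}; in R'::=z R P R', the suffix after R' is empty (adds nothing new); in R'::=Q R', the suffix after R' is empty (adds nothing new). Thus FOLLOW(R') = {$, a, c, z}.
FOLLOW(Q): in R'::=Q R', Q is followed by R' with FIRST {epsilon, a, c, z}; in R'::=Q R', the suffix after Q is nullable, so FOLLOW(Q) ⊇ FOLLOW(R') = {$, a, c, z}. Thus FOLLOW(Q) = {$, a, c, z}.
FOLLOW(P): in R::=P R' P (occurrence 1), P is followed by R' P with FIRST {epsilon, a, c, z}; in R::=P R' P (occurrence 1), the suffix after P is nullable, so FOLLOW(P) ⊇ FOLLOW(R) = {$, a, c, z}; in R::=P R' P (occurrence 2), the suffix after P is empty, so FOLLOW(P) ⊇ FOLLOW(R) = {$, a, c, z}; in Q::=R' a z P, the suffix after P is empty, so FOLLOW(P) ⊇ FOLLOW(Q) = {$, a, c, z}; in Q::=R' c P a, P is followed by a with FIRST {a}; in R'::=z R P R', P is followed by R' with FIRST {epsilon, a, c, z}; in R'::=z R P R', the suffix after P is nullable, so FOLLOW(P) ⊇ FOLLOW(R') = {$, a, c, z}. Thus FOLLOW(P) = {$, a, c, z}.

{$, a, c, z}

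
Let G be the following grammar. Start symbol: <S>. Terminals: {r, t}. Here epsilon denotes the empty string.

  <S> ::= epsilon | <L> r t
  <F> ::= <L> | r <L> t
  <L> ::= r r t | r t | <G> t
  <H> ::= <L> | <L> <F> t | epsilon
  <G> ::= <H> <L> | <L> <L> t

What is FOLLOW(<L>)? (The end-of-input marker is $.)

FIRST(<S>) = {epsilon, r}  (via <L> r t)
FIRST(<F>) = {r}  (via <L>)
FIRST(<L>) = {r}  (via <G> t)
FIRST(<H>) = {epsilon, r}  (via <L>, <L> <F> t)
FIRST(<G>) = {r}  (via <H> <L>, <L> <L> t)
FOLLOW(<S>) includes $ since <S> is the start symbol.
FOLLOW(<S>): <S> appears on no right-hand side. Thus FOLLOW(<S>) = {$}.
FOLLOW(<F>): in <H>::=<L> <F> t, <F> is followed by t with FIRST {t}. Thus FOLLOW(<F>) = {t}.
FOLLOW(<H>): in <G>::=<H> <L>, <H> is followed by <L> with FIRST {r}. Thus FOLLOW(<H>) = {r}.
FOLLOW(<G>): in <L>::=<G> t, <G> is followed by t with FIRST {t}. Thus FOLLOW(<G>) = {t}.
FOLLOW(<L>): in <S>::=<L> r t, <L> is followed by r t with FIRST {r}; in <F>::=<L>, the suffix after <L> is empty, so FOLLOW(<L>) ⊇ FOLLOW(<F>) = {t}; in <F>::=r <L> t, <L> is followed by t with FIRST {t}; in <H>::=<L>, the suffix after <L> is empty, so FOLLOW(<L>) ⊇ FOLLOW(<H>) = {r}; in <H>::=<L> <F> t, <L> is followed by <F> t with FIRST {r}; in <G>::=<H> <L>, the suffix after <L> is empty, so FOLLOW(<L>) ⊇ FOLLOW(<G>) = {t}; in <G>::=<L> <L> t (occurrence 1), <L> is followed by <L> t with FIRST {r}; in <G>::=<L> <L> t (occurrence 2), <L> is followed by t with FIRST {t}. Thus FOLLOW(<L>) = {r, t}.

{r, t}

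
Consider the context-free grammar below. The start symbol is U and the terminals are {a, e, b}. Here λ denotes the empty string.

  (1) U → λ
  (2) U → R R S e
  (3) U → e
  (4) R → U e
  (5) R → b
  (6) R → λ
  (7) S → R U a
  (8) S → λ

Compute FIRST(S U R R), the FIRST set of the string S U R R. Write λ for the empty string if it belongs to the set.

{λ, a, b, e}

FIRST(U) = {λ, a, b, e}  (via R R S e)
FIRST(R) = {λ, a, b, e}  (via U e)
FIRST(S) = {λ, a, b, e}  (via R U a)
FIRST(S U R R): take FIRST of each symbol in turn, carrying on past any symbol whose FIRST contains λ; result {λ, a, b, e}.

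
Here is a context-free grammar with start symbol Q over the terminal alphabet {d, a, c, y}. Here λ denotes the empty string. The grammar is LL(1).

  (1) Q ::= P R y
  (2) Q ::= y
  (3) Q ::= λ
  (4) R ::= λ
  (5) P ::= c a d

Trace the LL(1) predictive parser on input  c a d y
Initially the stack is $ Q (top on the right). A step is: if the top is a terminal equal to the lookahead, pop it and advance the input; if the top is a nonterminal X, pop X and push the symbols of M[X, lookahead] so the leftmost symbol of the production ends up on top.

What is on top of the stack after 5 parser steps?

     Stack        Input      Action
  1  $ Q          c a d y $  expand Q ::= P R y
  2  $ y R P      c a d y $  expand P ::= c a d
  3  $ y R d a c  c a d y $  match c
  4  $ y R d a    a d y $    match a
  5  $ y R d      d y $      match d
Stack after step 5: $ y R (top = R).

R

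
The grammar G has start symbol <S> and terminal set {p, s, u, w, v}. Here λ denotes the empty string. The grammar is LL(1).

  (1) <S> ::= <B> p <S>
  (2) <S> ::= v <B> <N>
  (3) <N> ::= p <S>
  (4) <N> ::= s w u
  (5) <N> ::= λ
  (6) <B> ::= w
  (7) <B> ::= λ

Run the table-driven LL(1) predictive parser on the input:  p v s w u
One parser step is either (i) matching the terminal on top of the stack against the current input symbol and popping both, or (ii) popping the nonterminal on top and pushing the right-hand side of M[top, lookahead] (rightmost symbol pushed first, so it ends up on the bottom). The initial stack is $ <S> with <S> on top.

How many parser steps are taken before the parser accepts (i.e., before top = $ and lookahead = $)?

10

step 1: stack=$ <S>  input=p v s w u $  — expand <S> ::= <B> p <S>
step 2: stack=$ <S> p <B>  input=p v s w u $  — expand <B> ::= λ
step 3: stack=$ <S> p  input=p v s w u $  — match p
step 4: stack=$ <S>  input=v s w u $  — expand <S> ::= v <B> <N>
step 5: stack=$ <N> <B> v  input=v s w u $  — match v
step 6: stack=$ <N> <B>  input=s w u $  — expand <B> ::= λ
step 7: stack=$ <N>  input=s w u $  — expand <N> ::= s w u
step 8: stack=$ u w s  input=s w u $  — match s
step 9: stack=$ u w  input=w u $  — match w
step 10: stack=$ u  input=u $  — match u
Accept reached after 10 steps.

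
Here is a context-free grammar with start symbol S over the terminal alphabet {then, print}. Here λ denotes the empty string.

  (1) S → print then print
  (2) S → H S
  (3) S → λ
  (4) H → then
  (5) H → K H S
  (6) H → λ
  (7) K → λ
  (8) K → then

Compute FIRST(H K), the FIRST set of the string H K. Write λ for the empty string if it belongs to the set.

{λ, print, then}

FIRST(K): from K→λ we get {λ}; from K→then we get {then}. So FIRST(K) = {λ, then}.
FIRST(S): from S→print then print we get {print}; from S→H S we get {λ, print, then}; from S→λ we get {λ}. So FIRST(S) = {λ, print, then}.
FIRST(H): from H→then we get {then}; from H→K H S we get {λ, print, then}; from H→λ we get {λ}. So FIRST(H) = {λ, print, then}.
FIRST(H K): take FIRST of each symbol in turn, carrying on past any symbol whose FIRST contains λ; result {λ, print, then}.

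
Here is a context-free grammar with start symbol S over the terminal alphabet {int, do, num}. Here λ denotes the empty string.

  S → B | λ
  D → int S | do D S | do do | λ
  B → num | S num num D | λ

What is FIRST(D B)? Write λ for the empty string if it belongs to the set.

{λ, do, int, num}

FIRST(D) = {λ, do, int}
FIRST(S) = {λ, num}  (via B)
FIRST(B) = {λ, num}  (via S num num D)
FIRST(D B): take FIRST of each symbol in turn, carrying on past any symbol whose FIRST contains λ; result {λ, do, int, num}.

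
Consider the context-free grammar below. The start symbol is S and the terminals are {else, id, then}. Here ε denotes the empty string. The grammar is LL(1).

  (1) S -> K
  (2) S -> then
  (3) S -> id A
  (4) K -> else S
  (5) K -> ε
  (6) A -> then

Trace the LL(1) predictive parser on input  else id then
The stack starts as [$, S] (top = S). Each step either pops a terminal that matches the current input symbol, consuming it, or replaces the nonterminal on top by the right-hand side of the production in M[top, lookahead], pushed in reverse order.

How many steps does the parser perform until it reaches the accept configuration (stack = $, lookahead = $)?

step 1: stack=$ S  input=else id then $  — expand S -> K
step 2: stack=$ K  input=else id then $  — expand K -> else S
step 3: stack=$ S else  input=else id then $  — match else
step 4: stack=$ S  input=id then $  — expand S -> id A
step 5: stack=$ A id  input=id then $  — match id
step 6: stack=$ A  input=then $  — expand A -> then
step 7: stack=$ then  input=then $  — match then
Accept reached after 7 steps.

7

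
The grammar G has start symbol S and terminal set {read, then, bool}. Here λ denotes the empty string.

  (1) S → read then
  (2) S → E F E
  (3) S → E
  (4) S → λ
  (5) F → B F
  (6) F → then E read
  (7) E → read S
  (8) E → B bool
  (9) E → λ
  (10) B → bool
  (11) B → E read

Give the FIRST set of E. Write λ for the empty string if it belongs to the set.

{λ, bool, read}

FIRST(S) = {λ, bool, read, then}  (via E F E, E)
FIRST(F) = {bool, read, then}  (via B F)
FIRST(E) = {λ, bool, read}  (via B bool)
FIRST(B) = {bool, read}  (via E read)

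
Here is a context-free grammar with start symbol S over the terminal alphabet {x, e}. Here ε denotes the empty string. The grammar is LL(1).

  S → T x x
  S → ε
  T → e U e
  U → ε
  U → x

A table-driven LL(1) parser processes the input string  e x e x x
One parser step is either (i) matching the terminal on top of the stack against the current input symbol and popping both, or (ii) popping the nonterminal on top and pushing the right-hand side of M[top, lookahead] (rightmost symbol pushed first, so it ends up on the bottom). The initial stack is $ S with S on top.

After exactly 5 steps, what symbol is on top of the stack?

e

step 1: stack=$ S  input=e x e x x $  — expand S → T x x
step 2: stack=$ x x T  input=e x e x x $  — expand T → e U e
step 3: stack=$ x x e U e  input=e x e x x $  — match e
step 4: stack=$ x x e U  input=x e x x $  — expand U → x
step 5: stack=$ x x e x  input=x e x x $  — match x
Stack after step 5: $ x x e (top = e).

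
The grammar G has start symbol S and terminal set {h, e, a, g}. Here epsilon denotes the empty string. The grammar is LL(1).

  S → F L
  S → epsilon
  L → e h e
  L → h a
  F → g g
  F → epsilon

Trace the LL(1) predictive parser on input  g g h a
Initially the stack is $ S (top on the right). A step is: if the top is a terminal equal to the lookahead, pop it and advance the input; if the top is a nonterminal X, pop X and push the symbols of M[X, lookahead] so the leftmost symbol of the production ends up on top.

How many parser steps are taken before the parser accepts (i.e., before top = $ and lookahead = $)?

7

     Stack    Input      Action
  1  $ S      g g h a $  expand S → F L
  2  $ L F    g g h a $  expand F → g g
  3  $ L g g  g g h a $  match g
  4  $ L g    g h a $    match g
  5  $ L      h a $      expand L → h a
  6  $ a h    h a $      match h
  7  $ a      a $        match a
Accept reached after 7 steps.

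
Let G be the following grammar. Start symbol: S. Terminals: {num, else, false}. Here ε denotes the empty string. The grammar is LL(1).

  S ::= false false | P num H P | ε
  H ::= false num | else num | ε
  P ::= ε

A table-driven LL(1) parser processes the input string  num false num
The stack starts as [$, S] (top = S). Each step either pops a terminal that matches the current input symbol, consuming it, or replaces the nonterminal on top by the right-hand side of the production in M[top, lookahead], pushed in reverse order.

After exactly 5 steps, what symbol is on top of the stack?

num

step 1: stack=$ S  input=num false num $  — expand S ::= P num H P
step 2: stack=$ P H num P  input=num false num $  — expand P ::= ε
step 3: stack=$ P H num  input=num false num $  — match num
step 4: stack=$ P H  input=false num $  — expand H ::= false num
step 5: stack=$ P num false  input=false num $  — match false
Stack after step 5: $ P num (top = num).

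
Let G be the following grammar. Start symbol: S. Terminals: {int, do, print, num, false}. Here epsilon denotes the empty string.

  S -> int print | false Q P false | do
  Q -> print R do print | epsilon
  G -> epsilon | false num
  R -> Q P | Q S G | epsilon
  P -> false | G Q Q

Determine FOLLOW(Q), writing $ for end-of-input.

{do, false, int, print}

FIRST(S) = {do, false, int}
FIRST(Q) = {epsilon, print}
FIRST(G) = {epsilon, false}
FIRST(P) = {epsilon, false, print}  (via G Q Q)
FIRST(R) = {epsilon, do, false, int, print}  (via Q P, Q S G)
FOLLOW(S) includes $ since S is the start symbol.
FOLLOW(R): in Q->print R do print, R is followed by do print with FIRST {do}. Thus FOLLOW(R) = {do}.
FOLLOW(S): in R->Q S G, S is followed by G with FIRST {epsilon, false}; in R->Q S G, the suffix after S is nullable, so FOLLOW(S) ⊇ FOLLOW(R) = {do}. Thus FOLLOW(S) = {$, do, false}.
FOLLOW(P): in S->false Q P false, P is followed by false with FIRST {false}; in R->Q P, the suffix after P is empty, so FOLLOW(P) ⊇ FOLLOW(R) = {do}. Thus FOLLOW(P) = {do, false}.
FOLLOW(Q): in S->false Q P false, Q is followed by P false with FIRST {false, print}; in R->Q P, Q is followed by P with FIRST {epsilon, false, print}; in R->Q P, the suffix after Q is nullable, so FOLLOW(Q) ⊇ FOLLOW(R) = {do}; in R->Q S G, Q is followed by S G with FIRST {do, false, int}; in P->G Q Q (occurrence 1), Q is followed by Q with FIRST {epsilon, print}; in P->G Q Q (occurrence 1), the suffix after Q is nullable, so FOLLOW(Q) ⊇ FOLLOW(P) = {do, false}; in P->G Q Q (occurrence 2), the suffix after Q is empty, so FOLLOW(Q) ⊇ FOLLOW(P) = {do, false}. Thus FOLLOW(Q) = {do, false, int, print}.
FOLLOW(G): in R->Q S G, the suffix after G is empty, so FOLLOW(G) ⊇ FOLLOW(R) = {do}; in P->G Q Q, G is followed by Q Q with FIRST {epsilon, print}; in P->G Q Q, the suffix after G is nullable, so FOLLOW(G) ⊇ FOLLOW(P) = {do, false}. Thus FOLLOW(G) = {do, false, print}.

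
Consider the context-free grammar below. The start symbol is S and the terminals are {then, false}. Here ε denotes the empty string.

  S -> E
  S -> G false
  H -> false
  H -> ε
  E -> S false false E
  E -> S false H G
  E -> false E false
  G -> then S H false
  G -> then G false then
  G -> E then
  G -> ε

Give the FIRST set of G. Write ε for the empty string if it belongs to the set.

FIRST(H) = {ε, false}
FIRST(S) = {false, then}  (via E, G false)
FIRST(E) = {false, then}  (via S false false E, S false H G)
FIRST(G) = {ε, false, then}  (via E then)

{ε, false, then}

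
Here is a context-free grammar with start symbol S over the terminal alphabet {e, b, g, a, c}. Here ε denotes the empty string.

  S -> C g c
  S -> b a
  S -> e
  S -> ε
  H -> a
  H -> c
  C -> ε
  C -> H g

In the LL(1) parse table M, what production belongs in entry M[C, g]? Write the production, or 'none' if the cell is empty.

FIRST(H) = {a, c}
FIRST(C) = {ε, a, c}  (via H g)
FIRST(S) = {ε, a, b, c, e, g}  (via C g c)
FOLLOW(S) includes $ since S is the start symbol.
FOLLOW(C): in S->C g c, C is followed by g c with FIRST {g}. Thus FOLLOW(C) = {g}.
For C -> ε: FIRST(ε) = {ε}, so it goes in M[C, t] for t ∈ {}; since ε ∈ FIRST, also for every t ∈ FOLLOW(C) = {g}.
For C -> H g: FIRST(H g) = {a, c}, so it goes in M[C, t] for t ∈ {a, c}.

C -> ε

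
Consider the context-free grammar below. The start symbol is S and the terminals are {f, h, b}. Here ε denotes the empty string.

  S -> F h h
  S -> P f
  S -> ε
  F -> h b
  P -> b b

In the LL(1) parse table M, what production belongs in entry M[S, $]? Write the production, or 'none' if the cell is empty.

FIRST(F): from F->h b we get {h}. So FIRST(F) = {h}.
FIRST(P): from P->b b we get {b}. So FIRST(P) = {b}.
FIRST(S): from S->F h h we get {h}; from S->P f we get {b}; from S->ε we get {ε}. So FIRST(S) = {ε, b, h}.
FOLLOW(S) includes $ since S is the start symbol.
FOLLOW(S): S appears on no right-hand side. Thus FOLLOW(S) = {$}.
For S -> F h h: FIRST(F h h) = {h}, so it goes in M[S, t] for t ∈ {h}.
For S -> P f: FIRST(P f) = {b}, so it goes in M[S, t] for t ∈ {b}.
For S -> ε: FIRST(ε) = {ε}, so it goes in M[S, t] for t ∈ {}; since ε ∈ FIRST, also for every t ∈ FOLLOW(S) = {$}.

S -> ε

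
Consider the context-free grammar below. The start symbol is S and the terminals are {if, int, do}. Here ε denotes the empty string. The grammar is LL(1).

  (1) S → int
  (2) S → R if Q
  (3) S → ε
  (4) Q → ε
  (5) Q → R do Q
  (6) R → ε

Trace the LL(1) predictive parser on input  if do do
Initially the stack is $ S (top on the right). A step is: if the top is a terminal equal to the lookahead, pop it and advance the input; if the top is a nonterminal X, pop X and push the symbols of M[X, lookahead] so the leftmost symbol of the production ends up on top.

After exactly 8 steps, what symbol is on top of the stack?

step 1: stack=$ S  input=if do do $  — expand S → R if Q
step 2: stack=$ Q if R  input=if do do $  — expand R → ε
step 3: stack=$ Q if  input=if do do $  — match if
step 4: stack=$ Q  input=do do $  — expand Q → R do Q
step 5: stack=$ Q do R  input=do do $  — expand R → ε
step 6: stack=$ Q do  input=do do $  — match do
step 7: stack=$ Q  input=do $  — expand Q → R do Q
step 8: stack=$ Q do R  input=do $  — expand R → ε
Stack after step 8: $ Q do (top = do).

do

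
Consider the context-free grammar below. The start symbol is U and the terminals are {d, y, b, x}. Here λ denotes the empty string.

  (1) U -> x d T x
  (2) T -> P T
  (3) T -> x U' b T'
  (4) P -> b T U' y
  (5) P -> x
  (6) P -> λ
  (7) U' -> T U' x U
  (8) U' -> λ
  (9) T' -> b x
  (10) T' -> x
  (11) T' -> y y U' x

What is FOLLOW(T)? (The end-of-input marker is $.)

FIRST(U) = {x}
FIRST(P) = {λ, b, x}
FIRST(T') = {b, x, y}
FIRST(T) = {b, x}  (via P T)
FIRST(U') = {λ, b, x}  (via T U' x U)
FOLLOW(U) includes $ since U is the start symbol.
FOLLOW(T): in U->x d T x, T is followed by x with FIRST {x}; in T->P T, the suffix after T is empty (adds nothing new); in P->b T U' y, T is followed by U' y with FIRST {b, x, y}; in U'->T U' x U, T is followed by U' x U with FIRST {b, x}. Thus FOLLOW(T) = {b, x, y}.
FOLLOW(P): in T->P T, P is followed by T with FIRST {b, x}. Thus FOLLOW(P) = {b, x}.
FOLLOW(U'): in T->x U' b T', U' is followed by b T' with FIRST {b}; in P->b T U' y, U' is followed by y with FIRST {y}; in U'->T U' x U, U' is followed by x U with FIRST {x}; in T'->y y U' x, U' is followed by x with FIRST {x}. Thus FOLLOW(U') = {b, x, y}.
FOLLOW(U): in U'->T U' x U, the suffix after U is empty, so FOLLOW(U) ⊇ FOLLOW(U') = {b, x, y}. Thus FOLLOW(U) = {$, b, x, y}.
FOLLOW(T'): in T->x U' b T', the suffix after T' is empty, so FOLLOW(T') ⊇ FOLLOW(T) = {b, x, y}. Thus FOLLOW(T') = {b, x, y}.

{b, x, y}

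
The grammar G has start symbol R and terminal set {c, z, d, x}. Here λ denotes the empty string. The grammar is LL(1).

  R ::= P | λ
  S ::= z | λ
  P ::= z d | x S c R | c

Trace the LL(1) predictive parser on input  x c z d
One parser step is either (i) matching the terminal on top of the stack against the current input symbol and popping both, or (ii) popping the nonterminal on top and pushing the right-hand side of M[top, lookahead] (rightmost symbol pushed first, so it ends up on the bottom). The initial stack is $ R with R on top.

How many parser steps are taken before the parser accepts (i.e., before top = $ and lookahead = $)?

     Stack      Input      Action
  1  $ R        x c z d $  expand R ::= P
  2  $ P        x c z d $  expand P ::= x S c R
  3  $ R c S x  x c z d $  match x
  4  $ R c S    c z d $    expand S ::= λ
  5  $ R c      c z d $    match c
  6  $ R        z d $      expand R ::= P
  7  $ P        z d $      expand P ::= z d
  8  $ d z      z d $      match z
  9  $ d        d $        match d
Accept reached after 9 steps.

9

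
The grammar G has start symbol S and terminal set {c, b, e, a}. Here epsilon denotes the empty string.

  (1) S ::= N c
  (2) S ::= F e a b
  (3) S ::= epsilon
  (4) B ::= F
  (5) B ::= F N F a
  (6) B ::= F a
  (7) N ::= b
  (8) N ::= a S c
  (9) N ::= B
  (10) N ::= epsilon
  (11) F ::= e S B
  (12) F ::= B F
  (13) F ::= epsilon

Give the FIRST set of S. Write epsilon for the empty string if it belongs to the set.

{epsilon, a, b, c, e}

FIRST(S): from S::=N c we get {a, b, c, e}; from S::=F e a b we get {a, b, e}; from S::=epsilon we get {epsilon}. So FIRST(S) = {epsilon, a, b, c, e}.
FIRST(B): from B::=F we get {epsilon, a, b, e}; from B::=F N F a we get {a, b, e}; from B::=F a we get {a, b, e}. So FIRST(B) = {epsilon, a, b, e}.
FIRST(N): from N::=b we get {b}; from N::=a S c we get {a}; from N::=B we get {epsilon, a, b, e}; from N::=epsilon we get {epsilon}. So FIRST(N) = {epsilon, a, b, e}.
FIRST(F): from F::=e S B we get {e}; from F::=B F we get {epsilon, a, b, e}; from F::=epsilon we get {epsilon}. So FIRST(F) = {epsilon, a, b, e}.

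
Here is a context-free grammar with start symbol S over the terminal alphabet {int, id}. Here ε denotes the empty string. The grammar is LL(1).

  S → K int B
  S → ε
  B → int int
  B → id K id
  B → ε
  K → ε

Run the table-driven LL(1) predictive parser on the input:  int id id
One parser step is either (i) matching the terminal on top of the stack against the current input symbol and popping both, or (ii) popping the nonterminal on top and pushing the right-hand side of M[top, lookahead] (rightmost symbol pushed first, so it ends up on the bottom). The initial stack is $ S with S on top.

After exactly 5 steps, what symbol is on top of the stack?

K

     Stack      Input        Action
  1  $ S        int id id $  expand S → K int B
  2  $ B int K  int id id $  expand K → ε
  3  $ B int    int id id $  match int
  4  $ B        id id $      expand B → id K id
  5  $ id K id  id id $      match id
Stack after step 5: $ id K (top = K).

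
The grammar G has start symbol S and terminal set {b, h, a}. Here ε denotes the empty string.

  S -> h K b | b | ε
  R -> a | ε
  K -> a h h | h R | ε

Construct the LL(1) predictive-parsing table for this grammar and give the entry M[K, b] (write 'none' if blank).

K -> ε

FIRST(S): from S->h K b we get {h}; from S->b we get {b}; from S->ε we get {ε}. So FIRST(S) = {ε, b, h}.
FIRST(R): from R->a we get {a}; from R->ε we get {ε}. So FIRST(R) = {ε, a}.
FIRST(K): from K->a h h we get {a}; from K->h R we get {h}; from K->ε we get {ε}. So FIRST(K) = {ε, a, h}.
FOLLOW(S) includes $ since S is the start symbol.
FOLLOW(K): in S->h K b, K is followed by b with FIRST {b}. Thus FOLLOW(K) = {b}.
For K -> a h h: FIRST(a h h) = {a}, so it goes in M[K, t] for t ∈ {a}.
For K -> h R: FIRST(h R) = {h}, so it goes in M[K, t] for t ∈ {h}.
For K -> ε: FIRST(ε) = {ε}, so it goes in M[K, t] for t ∈ {}; since ε ∈ FIRST, also for every t ∈ FOLLOW(K) = {b}.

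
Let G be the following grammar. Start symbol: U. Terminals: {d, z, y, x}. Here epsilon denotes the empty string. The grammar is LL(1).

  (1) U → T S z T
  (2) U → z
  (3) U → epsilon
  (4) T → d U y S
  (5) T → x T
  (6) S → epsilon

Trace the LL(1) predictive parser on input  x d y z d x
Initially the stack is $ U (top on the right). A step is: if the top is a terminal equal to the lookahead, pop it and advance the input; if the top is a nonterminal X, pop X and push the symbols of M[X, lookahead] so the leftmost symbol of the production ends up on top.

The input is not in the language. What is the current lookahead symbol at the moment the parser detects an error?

$

      Stack            Input          Action
   1  $ U              x d y z d x $  expand U → T S z T
   2  $ T z S T        x d y z d x $  expand T → x T
   3  $ T z S T x      x d y z d x $  match x
   4  $ T z S T        d y z d x $    expand T → d U y S
   5  $ T z S S y U d  d y z d x $    match d
   6  $ T z S S y U    y z d x $      expand U → epsilon
   7  $ T z S S y      y z d x $      match y
   8  $ T z S S        z d x $        expand S → epsilon
   9  $ T z S          z d x $        expand S → epsilon
  10  $ T z            z d x $        match z
  11  $ T              d x $          expand T → d U y S
  12  $ S y U d        d x $          match d
  13  $ S y U          x $            expand U → T S z T
  14  $ S y T z S T    x $            expand T → x T
  15  $ S y T z S T x  x $            match x
  16  $ S y T z S T    $              error: M[T, $] is empty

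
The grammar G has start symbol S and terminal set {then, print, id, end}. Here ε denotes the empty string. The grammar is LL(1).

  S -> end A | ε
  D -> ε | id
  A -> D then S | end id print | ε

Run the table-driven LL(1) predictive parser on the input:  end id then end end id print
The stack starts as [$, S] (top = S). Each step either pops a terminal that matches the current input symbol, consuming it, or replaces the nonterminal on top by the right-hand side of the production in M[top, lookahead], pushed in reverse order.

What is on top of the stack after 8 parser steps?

A

step 1: stack=$ S  input=end id then end end id print $  — expand S -> end A
step 2: stack=$ A end  input=end id then end end id print $  — match end
step 3: stack=$ A  input=id then end end id print $  — expand A -> D then S
step 4: stack=$ S then D  input=id then end end id print $  — expand D -> id
step 5: stack=$ S then id  input=id then end end id print $  — match id
step 6: stack=$ S then  input=then end end id print $  — match then
step 7: stack=$ S  input=end end id print $  — expand S -> end A
step 8: stack=$ A end  input=end end id print $  — match end
Stack after step 8: $ A (top = A).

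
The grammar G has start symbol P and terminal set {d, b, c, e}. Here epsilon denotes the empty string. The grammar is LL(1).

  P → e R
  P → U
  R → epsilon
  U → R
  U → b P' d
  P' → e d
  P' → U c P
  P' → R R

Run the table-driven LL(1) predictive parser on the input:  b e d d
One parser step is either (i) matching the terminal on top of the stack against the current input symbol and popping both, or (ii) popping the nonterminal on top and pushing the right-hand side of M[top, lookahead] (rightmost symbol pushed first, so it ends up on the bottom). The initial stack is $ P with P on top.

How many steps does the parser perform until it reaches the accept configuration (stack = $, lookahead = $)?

     Stack     Input      Action
  1  $ P       b e d d $  expand P → U
  2  $ U       b e d d $  expand U → b P' d
  3  $ d P' b  b e d d $  match b
  4  $ d P'    e d d $    expand P' → e d
  5  $ d d e   e d d $    match e
  6  $ d d     d d $      match d
  7  $ d       d $        match d
Accept reached after 7 steps.

7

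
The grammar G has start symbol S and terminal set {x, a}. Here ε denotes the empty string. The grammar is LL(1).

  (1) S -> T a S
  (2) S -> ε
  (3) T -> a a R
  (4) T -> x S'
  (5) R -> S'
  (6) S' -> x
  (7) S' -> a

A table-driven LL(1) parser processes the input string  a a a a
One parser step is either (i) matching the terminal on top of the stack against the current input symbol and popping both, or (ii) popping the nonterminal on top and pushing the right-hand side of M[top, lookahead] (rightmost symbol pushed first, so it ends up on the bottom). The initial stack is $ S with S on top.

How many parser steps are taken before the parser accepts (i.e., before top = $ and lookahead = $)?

step 1: stack=$ S  input=a a a a $  — expand S -> T a S
step 2: stack=$ S a T  input=a a a a $  — expand T -> a a R
step 3: stack=$ S a R a a  input=a a a a $  — match a
step 4: stack=$ S a R a  input=a a a $  — match a
step 5: stack=$ S a R  input=a a $  — expand R -> S'
step 6: stack=$ S a S'  input=a a $  — expand S' -> a
step 7: stack=$ S a a  input=a a $  — match a
step 8: stack=$ S a  input=a $  — match a
step 9: stack=$ S  input=$  — expand S -> ε
Accept reached after 9 steps.

9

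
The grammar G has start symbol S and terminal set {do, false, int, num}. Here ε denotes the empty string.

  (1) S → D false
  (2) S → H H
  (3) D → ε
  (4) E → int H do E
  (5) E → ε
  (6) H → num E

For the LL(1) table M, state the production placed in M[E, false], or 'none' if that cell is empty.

none

FIRST(D) = {ε}
FIRST(E) = {ε, int}
FIRST(H) = {num}
FIRST(S) = {false, num}  (via D false, H H)
FOLLOW(S) includes $ since S is the start symbol.
FOLLOW(H): in S→H H (occurrence 1), H is followed by H with FIRST {num}; in S→H H (occurrence 2), the suffix after H is empty, so FOLLOW(H) ⊇ FOLLOW(S) = {$}; in E→int H do E, H is followed by do E with FIRST {do}. Thus FOLLOW(H) = {$, do, num}.
FOLLOW(E): in E→int H do E, the suffix after E is empty (adds nothing new); in H→num E, the suffix after E is empty, so FOLLOW(E) ⊇ FOLLOW(H) = {$, do, num}. Thus FOLLOW(E) = {$, do, num}.
For E → int H do E: FIRST(int H do E) = {int}, so it goes in M[E, t] for t ∈ {int}.
For E → ε: FIRST(ε) = {ε}, so it goes in M[E, t] for t ∈ {}; since ε ∈ FIRST, also for every t ∈ FOLLOW(E) = {$, do, num}.
None of these place a production in M[E, false].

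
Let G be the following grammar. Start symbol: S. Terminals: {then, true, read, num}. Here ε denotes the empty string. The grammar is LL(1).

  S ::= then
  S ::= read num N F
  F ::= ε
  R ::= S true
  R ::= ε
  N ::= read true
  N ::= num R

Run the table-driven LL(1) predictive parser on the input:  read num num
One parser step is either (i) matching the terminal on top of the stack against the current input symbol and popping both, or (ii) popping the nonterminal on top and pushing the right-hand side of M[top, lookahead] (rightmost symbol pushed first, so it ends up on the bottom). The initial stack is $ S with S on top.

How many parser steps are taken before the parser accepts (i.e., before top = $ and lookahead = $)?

7

step 1: stack=$ S  input=read num num $  — expand S ::= read num N F
step 2: stack=$ F N num read  input=read num num $  — match read
step 3: stack=$ F N num  input=num num $  — match num
step 4: stack=$ F N  input=num $  — expand N ::= num R
step 5: stack=$ F R num  input=num $  — match num
step 6: stack=$ F R  input=$  — expand R ::= ε
step 7: stack=$ F  input=$  — expand F ::= ε
Accept reached after 7 steps.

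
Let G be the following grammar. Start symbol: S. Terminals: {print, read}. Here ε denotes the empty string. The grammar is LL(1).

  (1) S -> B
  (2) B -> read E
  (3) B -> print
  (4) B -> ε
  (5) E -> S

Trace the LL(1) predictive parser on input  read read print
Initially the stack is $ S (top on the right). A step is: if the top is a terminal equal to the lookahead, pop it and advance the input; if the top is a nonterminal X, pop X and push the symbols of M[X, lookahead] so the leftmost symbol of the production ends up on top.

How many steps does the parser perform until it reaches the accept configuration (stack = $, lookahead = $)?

step 1: stack=$ S  input=read read print $  — expand S -> B
step 2: stack=$ B  input=read read print $  — expand B -> read E
step 3: stack=$ E read  input=read read print $  — match read
step 4: stack=$ E  input=read print $  — expand E -> S
step 5: stack=$ S  input=read print $  — expand S -> B
step 6: stack=$ B  input=read print $  — expand B -> read E
step 7: stack=$ E read  input=read print $  — match read
step 8: stack=$ E  input=print $  — expand E -> S
step 9: stack=$ S  input=print $  — expand S -> B
step 10: stack=$ B  input=print $  — expand B -> print
step 11: stack=$ print  input=print $  — match print
Accept reached after 11 steps.

11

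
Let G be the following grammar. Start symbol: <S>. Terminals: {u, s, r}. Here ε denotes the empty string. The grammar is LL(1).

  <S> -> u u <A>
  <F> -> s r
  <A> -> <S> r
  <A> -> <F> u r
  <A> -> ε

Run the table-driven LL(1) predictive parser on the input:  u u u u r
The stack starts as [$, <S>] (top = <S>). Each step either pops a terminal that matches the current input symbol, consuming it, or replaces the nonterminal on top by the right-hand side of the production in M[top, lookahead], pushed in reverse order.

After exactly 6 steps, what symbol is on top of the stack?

     Stack        Input        Action
  1  $ <S>        u u u u r $  expand <S> -> u u <A>
  2  $ <A> u u    u u u u r $  match u
  3  $ <A> u      u u u r $    match u
  4  $ <A>        u u r $      expand <A> -> <S> r
  5  $ r <S>      u u r $      expand <S> -> u u <A>
  6  $ r <A> u u  u u r $      match u
Stack after step 6: $ r <A> u (top = u).

u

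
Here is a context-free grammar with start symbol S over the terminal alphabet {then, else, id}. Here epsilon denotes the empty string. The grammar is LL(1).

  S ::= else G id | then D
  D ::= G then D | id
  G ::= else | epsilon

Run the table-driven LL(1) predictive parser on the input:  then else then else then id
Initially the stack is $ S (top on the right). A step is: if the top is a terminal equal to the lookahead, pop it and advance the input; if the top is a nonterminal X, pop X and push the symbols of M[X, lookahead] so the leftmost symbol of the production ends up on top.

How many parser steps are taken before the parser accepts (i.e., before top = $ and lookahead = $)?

12

step 1: stack=$ S  input=then else then else then id $  — expand S ::= then D
step 2: stack=$ D then  input=then else then else then id $  — match then
step 3: stack=$ D  input=else then else then id $  — expand D ::= G then D
step 4: stack=$ D then G  input=else then else then id $  — expand G ::= else
step 5: stack=$ D then else  input=else then else then id $  — match else
step 6: stack=$ D then  input=then else then id $  — match then
step 7: stack=$ D  input=else then id $  — expand D ::= G then D
step 8: stack=$ D then G  input=else then id $  — expand G ::= else
step 9: stack=$ D then else  input=else then id $  — match else
step 10: stack=$ D then  input=then id $  — match then
step 11: stack=$ D  input=id $  — expand D ::= id
step 12: stack=$ id  input=id $  — match id
Accept reached after 12 steps.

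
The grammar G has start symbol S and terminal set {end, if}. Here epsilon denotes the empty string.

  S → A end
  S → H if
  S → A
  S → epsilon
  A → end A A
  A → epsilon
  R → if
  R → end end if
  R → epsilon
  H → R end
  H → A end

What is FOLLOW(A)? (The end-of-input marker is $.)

{$, end}

FIRST(A): from A→end A A we get {end}; from A→epsilon we get {epsilon}. So FIRST(A) = {epsilon, end}.
FIRST(R): from R→if we get {if}; from R→end end if we get {end}; from R→epsilon we get {epsilon}. So FIRST(R) = {epsilon, end, if}.
FIRST(H): from H→R end we get {end, if}; from H→A end we get {end}. So FIRST(H) = {end, if}.
FIRST(S): from S→A end we get {end}; from S→H if we get {end, if}; from S→A we get {epsilon, end}; from S→epsilon we get {epsilon}. So FIRST(S) = {epsilon, end, if}.
FOLLOW(S) includes $ since S is the start symbol.
FOLLOW(S): S appears on no right-hand side. Thus FOLLOW(S) = {$}.
FOLLOW(A): in S→A end, A is followed by end with FIRST {end}; in S→A, the suffix after A is empty, so FOLLOW(A) ⊇ FOLLOW(S) = {$}; in A→end A A (occurrence 1), A is followed by A with FIRST {epsilon, end}; in A→end A A (occurrence 1), the suffix after A is nullable (adds nothing new); in A→end A A (occurrence 2), the suffix after A is empty (adds nothing new); in H→A end, A is followed by end with FIRST {end}. Thus FOLLOW(A) = {$, end}.
FOLLOW(R): in H→R end, R is followed by end with FIRST {end}. Thus FOLLOW(R) = {end}.
FOLLOW(H): in S→H if, H is followed by if with FIRST {if}. Thus FOLLOW(H) = {if}.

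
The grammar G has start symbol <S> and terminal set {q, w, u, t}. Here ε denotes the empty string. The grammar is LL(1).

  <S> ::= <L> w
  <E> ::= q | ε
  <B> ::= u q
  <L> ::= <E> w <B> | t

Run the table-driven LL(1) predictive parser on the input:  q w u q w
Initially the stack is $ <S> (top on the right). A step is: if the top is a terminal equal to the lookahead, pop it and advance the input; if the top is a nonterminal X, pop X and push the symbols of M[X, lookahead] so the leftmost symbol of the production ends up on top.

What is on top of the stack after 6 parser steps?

u

     Stack          Input        Action
  1  $ <S>          q w u q w $  expand <S> ::= <L> w
  2  $ w <L>        q w u q w $  expand <L> ::= <E> w <B>
  3  $ w <B> w <E>  q w u q w $  expand <E> ::= q
  4  $ w <B> w q    q w u q w $  match q
  5  $ w <B> w      w u q w $    match w
  6  $ w <B>        u q w $      expand <B> ::= u q
Stack after step 6: $ w q u (top = u).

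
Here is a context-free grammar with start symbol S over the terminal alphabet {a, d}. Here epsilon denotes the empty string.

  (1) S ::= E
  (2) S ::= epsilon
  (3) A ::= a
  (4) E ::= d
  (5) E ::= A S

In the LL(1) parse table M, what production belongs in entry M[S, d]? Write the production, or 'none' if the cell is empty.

FIRST(A) = {a}
FIRST(E) = {a, d}  (via A S)
FIRST(S) = {epsilon, a, d}  (via E)
FOLLOW(S) includes $ since S is the start symbol.
FOLLOW(S): in E::=A S, the suffix after S is empty, so FOLLOW(S) ⊇ FOLLOW(E) = {$}. Thus FOLLOW(S) = {$}.
FOLLOW(E): in S::=E, the suffix after E is empty, so FOLLOW(E) ⊇ FOLLOW(S) = {$}. Thus FOLLOW(E) = {$}.
For S ::= E: FIRST(E) = {a, d}, so it goes in M[S, t] for t ∈ {a, d}.
For S ::= epsilon: FIRST(epsilon) = {epsilon}, so it goes in M[S, t] for t ∈ {}; since epsilon ∈ FIRST, also for every t ∈ FOLLOW(S) = {$}.

S ::= E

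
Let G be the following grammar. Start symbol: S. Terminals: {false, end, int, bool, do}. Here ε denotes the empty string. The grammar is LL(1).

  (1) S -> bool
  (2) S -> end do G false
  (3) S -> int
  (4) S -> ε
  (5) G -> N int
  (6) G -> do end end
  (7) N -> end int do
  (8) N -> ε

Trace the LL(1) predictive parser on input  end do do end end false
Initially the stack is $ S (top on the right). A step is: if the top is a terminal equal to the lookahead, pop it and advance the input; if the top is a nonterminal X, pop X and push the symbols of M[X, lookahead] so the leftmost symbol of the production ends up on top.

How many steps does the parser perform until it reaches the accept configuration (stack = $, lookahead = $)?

8

     Stack               Input                      Action
  1  $ S                 end do do end end false $  expand S -> end do G false
  2  $ false G do end    end do do end end false $  match end
  3  $ false G do        do do end end false $      match do
  4  $ false G           do end end false $         expand G -> do end end
  5  $ false end end do  do end end false $         match do
  6  $ false end end     end end false $            match end
  7  $ false end         end false $                match end
  8  $ false             false $                    match false
Accept reached after 8 steps.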